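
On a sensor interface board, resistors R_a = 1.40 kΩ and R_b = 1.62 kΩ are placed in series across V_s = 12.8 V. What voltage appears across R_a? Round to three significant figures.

V ≈ 5.93 V

Total series resistance ΣR = 1.40 + 1.62 = 3.020 kΩ.
By the voltage-divider rule, V = 12.8 × 1.400/3.020 = 5.934 V.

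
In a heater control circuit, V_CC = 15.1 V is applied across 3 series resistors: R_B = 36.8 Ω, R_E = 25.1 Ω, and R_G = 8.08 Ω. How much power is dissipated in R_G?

ΣR = 69.98 Ω → I = 15.1/69.98 = 0.2158 A.
V(R_G) = I·R = 1.743 V; P = V·I = 1.743 × 0.2158 = 0.3762 W.

P ≈ 0.376 W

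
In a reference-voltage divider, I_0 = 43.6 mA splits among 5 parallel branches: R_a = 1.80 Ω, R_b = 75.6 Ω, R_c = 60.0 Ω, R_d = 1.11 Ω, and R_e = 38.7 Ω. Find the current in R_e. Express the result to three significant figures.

Total conductance ΣG = 1/1.80 + 1/75.6 + 1/60.0 + 1/1.11 + 1/38.7 = 1.512 (units of 1/Ω).
Current divider: I(R_e) = I_0 · G_k/ΣG = 43.6 × (0.02584/1.512) = 43.6 × 0.01709 = 0.7450 mA.

I ≈ 0.745 mA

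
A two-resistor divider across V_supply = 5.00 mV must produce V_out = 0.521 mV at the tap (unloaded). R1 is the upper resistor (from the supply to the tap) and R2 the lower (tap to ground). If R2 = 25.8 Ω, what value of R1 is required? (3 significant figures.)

The divider ratio is R2/(R1+R2) = 0.521/5.00 = 0.1042.
Rearranging, R1 = R2·(1−k)/k = 25.8 × 8.597 = 221.8 Ω.

R1 ≈ 222 Ω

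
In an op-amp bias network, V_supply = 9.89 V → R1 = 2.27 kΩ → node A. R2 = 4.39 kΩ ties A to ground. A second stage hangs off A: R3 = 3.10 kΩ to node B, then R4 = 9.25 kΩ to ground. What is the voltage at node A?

V_A ≈ 5.81 V

The second stage (R3 + R4 = 12.35 kΩ) loads node A in parallel with R2.
Effective lower resistance at A: R2 ‖ 12.35 = 3.239 kΩ.
So V_A = 9.89 × 0.5879 = 5.815 V.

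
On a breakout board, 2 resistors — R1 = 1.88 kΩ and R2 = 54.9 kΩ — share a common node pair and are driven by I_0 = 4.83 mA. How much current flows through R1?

Two-branch current divider: I_k = I_0 · R_other/(R_1 + R_2).
I(R1) = 4.83 × 54.9/(1.88 + 54.9) = 4.83 × 0.9669 = 4.670 mA.

I ≈ 4.67 mA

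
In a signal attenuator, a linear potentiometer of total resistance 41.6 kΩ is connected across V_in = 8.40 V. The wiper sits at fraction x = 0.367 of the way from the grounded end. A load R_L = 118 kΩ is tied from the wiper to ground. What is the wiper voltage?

The pot divides into 26.33 kΩ above the wiper and 15.27 kΩ below.
Lower segment in parallel with the load: 15.27 ‖ 118 = 13.52 kΩ.
Loaded-divider output: V_out = 8.40 × 0.3392 = 2.849 V.
(Unloaded: V_out = x·V_in = 3.08 V.)

V_out ≈ 2.85 V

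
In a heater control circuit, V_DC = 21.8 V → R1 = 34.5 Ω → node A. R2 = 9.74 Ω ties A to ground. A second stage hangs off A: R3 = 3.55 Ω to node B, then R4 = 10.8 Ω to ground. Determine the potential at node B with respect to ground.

Node A sees R2 in parallel with the series input of stage 2, R3 + R4 = 14.35 Ω.
Effective lower resistance at A: R2 ‖ 14.35 = 5.802 Ω.
First divider: V_A = V_DC · 5.802/(34.5 + 5.802) = 3.138 V.
Then the unloaded second divider: V_B = V_A × R4/(R3+R4) = 3.138 × 0.7526 = 2.362 V.

V_B ≈ 2.36 V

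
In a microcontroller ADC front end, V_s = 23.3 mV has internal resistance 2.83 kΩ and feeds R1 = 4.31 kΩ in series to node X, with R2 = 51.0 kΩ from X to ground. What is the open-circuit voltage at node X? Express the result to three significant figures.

V_th ≈ 20.4 mV

R1' = 2.83 + 4.31 = 7.140 kΩ (source resistance + R1).
V_th is the unloaded tap voltage: V_s · R2/(R1'+R2) = 23.3 × 0.8772 = 20.44 mV.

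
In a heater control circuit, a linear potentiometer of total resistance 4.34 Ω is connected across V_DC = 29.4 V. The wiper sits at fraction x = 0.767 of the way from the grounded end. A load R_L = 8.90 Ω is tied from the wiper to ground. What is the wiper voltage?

The pot divides into 1.011 Ω above the wiper and 3.329 Ω below.
R_L loads the lower segment: effective lower R = 2.423 Ω.
Then V_out = V_DC · 2.423/(1.011 + 2.423) = 20.74 V.

V_out ≈ 20.7 V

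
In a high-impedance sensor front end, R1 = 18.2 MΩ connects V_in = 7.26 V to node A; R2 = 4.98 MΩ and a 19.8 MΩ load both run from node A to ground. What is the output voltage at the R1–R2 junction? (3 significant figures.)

The load sits in parallel with R2, giving an effective lower resistance R2' = R2·R_L/(R2+R_L) = 3.979 MΩ.
Voltage divider with the loaded lower leg: V_out = 7.26 × 3.979/(18.2 + 3.979) = 7.26 × 0.1794 = 1.303 V.

V_out ≈ 1.30 V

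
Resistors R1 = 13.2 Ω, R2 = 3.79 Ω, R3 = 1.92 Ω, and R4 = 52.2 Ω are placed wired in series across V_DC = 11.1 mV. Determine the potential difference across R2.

ΣR = 13.2 + 3.79 + 1.92 + 52.2 = 71.11 Ω.
V = V_DC · R/ΣR = 11.1 × 0.05330 = 0.5916 mV.

V ≈ 0.592 mV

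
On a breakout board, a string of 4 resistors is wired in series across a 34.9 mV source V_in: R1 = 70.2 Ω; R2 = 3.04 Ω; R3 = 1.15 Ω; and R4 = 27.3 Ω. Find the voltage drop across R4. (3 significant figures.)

V ≈ 9.37 mV

ΣR = 70.2 + 3.04 + 1.15 + 27.3 = 101.7 Ω.
Voltage divider: V = V_in · (27.30 / 101.7) = 34.9 × 0.2685 = 9.369 mV.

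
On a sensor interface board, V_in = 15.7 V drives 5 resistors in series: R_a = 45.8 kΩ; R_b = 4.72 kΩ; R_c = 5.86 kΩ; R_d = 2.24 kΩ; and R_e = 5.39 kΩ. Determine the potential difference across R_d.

V ≈ 0.549 V

ΣR = 45.8 + 4.72 + 5.86 + 2.24 + 5.39 = 64.01 kΩ.
Voltage divider: V = V_in · (2.240 / 64.01) = 15.7 × 0.03499 = 0.5494 V.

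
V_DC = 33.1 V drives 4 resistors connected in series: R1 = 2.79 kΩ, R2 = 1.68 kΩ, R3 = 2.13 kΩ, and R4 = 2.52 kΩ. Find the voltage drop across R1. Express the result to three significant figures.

V ≈ 10.1 V

ΣR = 2.79 + 1.68 + 2.13 + 2.52 = 9.120 kΩ.
By the voltage-divider rule, V = 33.1 × 2.790/9.120 = 10.13 V.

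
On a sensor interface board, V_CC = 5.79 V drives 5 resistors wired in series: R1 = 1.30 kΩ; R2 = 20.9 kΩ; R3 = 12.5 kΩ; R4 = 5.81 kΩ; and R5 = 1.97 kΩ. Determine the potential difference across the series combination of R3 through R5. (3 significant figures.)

V ≈ 2.76 V

ΣR = 1.30 + 20.9 + 12.5 + 5.81 + 1.97 = 42.48 kΩ.
R_{R3..R5} = 12.5 + 5.81 + 1.97 = 20.28 kΩ.
V = V_CC · R/ΣR = 5.79 × 0.4774 = 2.764 V.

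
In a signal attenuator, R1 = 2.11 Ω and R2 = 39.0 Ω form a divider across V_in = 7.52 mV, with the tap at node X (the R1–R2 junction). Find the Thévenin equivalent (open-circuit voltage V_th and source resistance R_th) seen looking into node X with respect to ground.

V_th ≈ 7.13 mV, R_th ≈ 2.00 Ω

Open-circuit (no load on X): V_th = V_in · R2/(R1 + R2) = 7.52 × 39.0/(2.110 + 39.0) = 7.134 mV.
Zeroing V_in shorts the top of R1 to ground, so R_th = R1 ‖ R2 = 2.002 Ω.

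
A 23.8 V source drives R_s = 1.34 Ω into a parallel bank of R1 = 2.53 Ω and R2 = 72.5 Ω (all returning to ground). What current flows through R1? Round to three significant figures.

Combine the parallel branches: R_p = (1/2.53 + 1/72.5)⁻¹ = 2.445 Ω.
Node voltage V_A = V_s · R_p/(R_s + R_p) = 23.8 × 0.6459 = 15.37 V.
I(R1) = V_A / R1 = 15.37/2.53 = 6.076 A.

I ≈ 6.08 A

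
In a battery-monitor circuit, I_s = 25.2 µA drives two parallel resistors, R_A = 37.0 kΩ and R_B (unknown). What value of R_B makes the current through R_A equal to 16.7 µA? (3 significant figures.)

R_B ≈ 72.7 kΩ

In a two-way split, I_A/I_s = R_B/(R_A + R_B).
16.7/25.2 = R_B/(R_A + R_B) → R_B = R_A · (0.6627)/(1 − 0.6627) = 37.0 × 1.965 = 72.69 kΩ.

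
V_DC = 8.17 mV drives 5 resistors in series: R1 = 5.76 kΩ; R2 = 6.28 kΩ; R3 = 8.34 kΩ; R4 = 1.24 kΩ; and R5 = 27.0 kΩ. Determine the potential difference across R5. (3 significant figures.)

Total series resistance ΣR = 5.76 + 6.28 + 8.34 + 1.24 + 27.0 = 48.62 kΩ.
Voltage divider: V = V_DC · (27.00 / 48.62) = 8.17 × 0.5553 = 4.537 mV.

V ≈ 4.54 mV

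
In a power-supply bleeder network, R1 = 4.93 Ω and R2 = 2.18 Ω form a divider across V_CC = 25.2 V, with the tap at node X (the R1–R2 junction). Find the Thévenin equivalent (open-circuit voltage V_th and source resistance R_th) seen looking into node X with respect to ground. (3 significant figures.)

Open-circuit (no load on X): V_th = V_CC · R2/(R1 + R2) = 25.2 × 2.18/(4.930 + 2.18) = 7.727 V.
With V_CC suppressed (replaced by a short), R_th = R1 ‖ R2 = (4.930 × 2.18)/(4.930 + 2.18) = 1.512 Ω.

V_th ≈ 7.73 V, R_th ≈ 1.51 Ω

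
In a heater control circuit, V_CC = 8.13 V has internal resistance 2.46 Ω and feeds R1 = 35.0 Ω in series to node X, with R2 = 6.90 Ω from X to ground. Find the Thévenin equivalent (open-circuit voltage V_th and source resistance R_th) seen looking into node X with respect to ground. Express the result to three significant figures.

V_th ≈ 1.26 V, R_th ≈ 5.83 Ω

R1' = 2.46 + 35.0 = 37.46 Ω (source resistance + R1).
V_th is the unloaded tap voltage: V_CC · R2/(R1'+R2) = 8.13 × 0.1555 = 1.265 V.
Zeroing V_CC shorts the top of R1' to ground, so R_th = R1' ‖ R2 = 5.827 Ω.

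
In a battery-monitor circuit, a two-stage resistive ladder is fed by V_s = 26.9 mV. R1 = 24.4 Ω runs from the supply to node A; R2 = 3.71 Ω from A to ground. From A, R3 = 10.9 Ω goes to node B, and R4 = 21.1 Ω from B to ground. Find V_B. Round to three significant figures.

Node A sees R2 in parallel with the series input of stage 2, R3 + R4 = 32.00 Ω.
R2 ‖ (R3+R4) = 3.325 Ω.
So V_A = 26.9 × 0.1199 = 3.226 mV.
Stage 2 is unloaded, so V_B = V_A · R4/(R3+R4) = 3.226 × 21.1/32.00 = 2.127 mV.

V_B ≈ 2.13 mV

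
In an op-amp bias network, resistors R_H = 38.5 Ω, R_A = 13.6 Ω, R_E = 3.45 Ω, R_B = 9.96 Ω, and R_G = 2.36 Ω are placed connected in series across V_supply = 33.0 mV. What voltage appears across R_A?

Series total: ΣR = 38.5 + 13.6 + 3.45 + 9.96 + 2.36 = 67.87 Ω.
By the voltage-divider rule, V = 33.0 × 13.60/67.87 = 6.613 mV.

V ≈ 6.61 mV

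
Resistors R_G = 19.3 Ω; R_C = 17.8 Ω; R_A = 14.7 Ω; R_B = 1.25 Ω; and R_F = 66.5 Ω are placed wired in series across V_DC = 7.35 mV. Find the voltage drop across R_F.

V ≈ 4.09 mV

Series total: ΣR = 19.3 + 17.8 + 14.7 + 1.25 + 66.5 = 119.5 Ω.
Voltage divider: V = V_DC · (66.50 / 119.5) = 7.35 × 0.5563 = 4.088 mV.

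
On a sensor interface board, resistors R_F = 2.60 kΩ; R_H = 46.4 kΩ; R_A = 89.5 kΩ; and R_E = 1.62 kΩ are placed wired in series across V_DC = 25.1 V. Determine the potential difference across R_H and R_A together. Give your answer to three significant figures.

V ≈ 24.3 V

Total series resistance ΣR = 2.60 + 46.4 + 89.5 + 1.62 = 140.1 kΩ.
R_{R_H..R_A} = 46.4 + 89.5 = 135.9 kΩ.
V = V_DC · R/ΣR = 25.1 × 0.9699 = 24.34 V.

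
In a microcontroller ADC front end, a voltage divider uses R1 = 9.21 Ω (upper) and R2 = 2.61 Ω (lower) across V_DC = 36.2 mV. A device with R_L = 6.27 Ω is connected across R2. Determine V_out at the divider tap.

The load sits in parallel with R2, giving an effective lower resistance R2' = R2·R_L/(R2+R_L) = 1.843 Ω.
Voltage divider with the loaded lower leg: V_out = 36.2 × 1.843/(9.21 + 1.843) = 36.2 × 0.1667 = 6.036 mV.

V_out ≈ 6.04 mV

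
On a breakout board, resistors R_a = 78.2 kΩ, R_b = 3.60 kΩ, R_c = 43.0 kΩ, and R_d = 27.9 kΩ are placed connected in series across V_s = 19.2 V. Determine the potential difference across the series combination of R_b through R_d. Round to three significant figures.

V ≈ 9.37 V

ΣR = 78.2 + 3.60 + 43.0 + 27.9 = 152.7 kΩ.
R_{R_b..R_d} = 3.60 + 43.0 + 27.9 = 74.50 kΩ.
V = V_s · R/ΣR = 19.2 × 0.4879 = 9.367 V.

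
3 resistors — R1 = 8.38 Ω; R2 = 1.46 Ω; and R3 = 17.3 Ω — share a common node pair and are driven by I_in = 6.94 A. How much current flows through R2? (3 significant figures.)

ΣG = 1/8.38 + 1/1.46 + 1/17.3 = 0.8621.
R2 takes the fraction G_k/ΣG = 0.6849/0.8621 = 0.7945, so I = 6.94 × 0.7945 = 5.514 A.

I ≈ 5.51 A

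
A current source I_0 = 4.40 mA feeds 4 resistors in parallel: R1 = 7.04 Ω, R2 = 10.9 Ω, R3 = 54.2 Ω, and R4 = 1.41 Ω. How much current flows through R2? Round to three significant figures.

I ≈ 0.420 mA

Total conductance ΣG = 1/7.04 + 1/10.9 + 1/54.2 + 1/1.41 = 0.9615 (units of 1/Ω).
R2 takes the fraction G_k/ΣG = 0.09174/0.9615 = 0.09542, so I = 4.40 × 0.09542 = 0.4199 mA.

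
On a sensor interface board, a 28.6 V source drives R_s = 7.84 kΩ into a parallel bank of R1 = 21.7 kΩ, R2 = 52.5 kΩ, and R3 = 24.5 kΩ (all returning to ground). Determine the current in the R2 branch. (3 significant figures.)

Combine the parallel branches: R_p = (1/21.7 + 1/52.5 + 1/24.5)⁻¹ = 9.439 kΩ.
V_A by voltage divider: V_A = 28.6 × 9.439/(7.84 + 9.439) = 15.62 V.
I(R2) = V_A / R2 = 15.62/52.5 = 0.2976 mA.

I ≈ 0.298 mA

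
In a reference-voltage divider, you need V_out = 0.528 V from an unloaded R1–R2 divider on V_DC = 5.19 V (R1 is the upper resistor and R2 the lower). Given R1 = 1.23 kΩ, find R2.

V_out/V_DC = R2/(R1+R2) = 0.1017.
R2 = R1 · 0.1017/(1 − 0.1017) = 0.1393 kΩ.

R2 ≈ 0.139 kΩ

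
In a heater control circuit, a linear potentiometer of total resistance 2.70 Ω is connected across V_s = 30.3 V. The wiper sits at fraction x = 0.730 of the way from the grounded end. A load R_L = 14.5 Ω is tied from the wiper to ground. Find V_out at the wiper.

V_out ≈ 21.3 V

Split the track: R_lower = x·R_p = 1.971 Ω, R_upper = (1−x)·R_p = 0.7290 Ω.
Lower segment in parallel with the load: 1.971 ‖ 14.5 = 1.735 Ω.
Loaded-divider output: V_out = 30.3 × 0.7042 = 21.34 V.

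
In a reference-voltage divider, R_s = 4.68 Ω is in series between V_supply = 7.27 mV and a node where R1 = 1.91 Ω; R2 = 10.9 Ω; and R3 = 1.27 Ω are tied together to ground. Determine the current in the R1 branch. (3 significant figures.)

I ≈ 0.503 mA

Combine the parallel branches: R_p = (1/1.91 + 1/10.9 + 1/1.27)⁻¹ = 0.7129 Ω.
Node voltage V_A = V_supply · R_p/(R_s + R_p) = 7.27 × 0.1322 = 0.9610 mV.
I(R1) = V_A / R1 = 0.9610/1.91 = 0.5032 mA.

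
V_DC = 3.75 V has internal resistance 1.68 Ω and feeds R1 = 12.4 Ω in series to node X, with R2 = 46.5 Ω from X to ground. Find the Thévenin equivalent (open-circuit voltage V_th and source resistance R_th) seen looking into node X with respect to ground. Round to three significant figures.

R1' = 1.68 + 12.4 = 14.08 Ω (source resistance + R1).
V_th is the unloaded tap voltage: V_DC · R2/(R1'+R2) = 3.75 × 0.7676 = 2.878 V.
Looking into X with the source shorted: R_th = R1'·R2/(R1'+R2) = 14.08 × 46.5/60.58 = 10.81 Ω.

V_th ≈ 2.88 V, R_th ≈ 10.8 Ω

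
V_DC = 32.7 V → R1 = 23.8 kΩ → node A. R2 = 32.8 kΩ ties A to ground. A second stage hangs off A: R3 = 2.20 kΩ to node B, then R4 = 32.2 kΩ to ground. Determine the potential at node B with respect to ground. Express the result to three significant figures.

Looking into the second stage from A: R3 + R4 = 34.40 kΩ appears in parallel with R2.
Effective lower resistance at A: R2 ‖ 34.40 = 16.79 kΩ.
First divider: V_A = V_DC · 16.79/(23.8 + 16.79) = 13.53 V.
Stage 2 is unloaded, so V_B = V_A · R4/(R3+R4) = 13.53 × 32.2/34.40 = 12.66 V.

V_B ≈ 12.7 V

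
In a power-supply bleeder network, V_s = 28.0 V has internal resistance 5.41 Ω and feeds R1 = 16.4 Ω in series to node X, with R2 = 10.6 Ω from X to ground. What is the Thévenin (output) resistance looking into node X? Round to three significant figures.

R1' = 5.41 + 16.4 = 21.81 Ω (source resistance + R1).
With V_s suppressed (replaced by a short), R_th = R1' ‖ R2 = (21.81 × 10.6)/(21.81 + 10.6) = 7.133 Ω.

R_th ≈ 7.13 Ω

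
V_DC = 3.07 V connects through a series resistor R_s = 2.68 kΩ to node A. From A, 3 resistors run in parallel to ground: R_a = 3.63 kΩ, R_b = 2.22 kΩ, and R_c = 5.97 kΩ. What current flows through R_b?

Combine the parallel branches: R_p = (1/3.63 + 1/2.22 + 1/5.97)⁻¹ = 1.119 kΩ.
Node voltage V_A = V_DC · R_p/(R_s + R_p) = 3.07 × 0.2946 = 0.9044 V.
I(R_b) = V_A / R_b = 0.9044/2.22 = 0.4074 mA.

I ≈ 0.407 mA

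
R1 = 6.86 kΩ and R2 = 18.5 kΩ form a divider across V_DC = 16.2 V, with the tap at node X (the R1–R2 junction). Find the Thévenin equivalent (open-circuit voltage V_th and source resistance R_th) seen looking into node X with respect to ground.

V_th ≈ 11.8 V, R_th ≈ 5.00 kΩ

V_th is the unloaded tap voltage: V_DC · R2/(R1+R2) = 16.2 × 0.7295 = 11.82 V.
Zeroing V_DC shorts the top of R1 to ground, so R_th = R1 ‖ R2 = 5.004 kΩ.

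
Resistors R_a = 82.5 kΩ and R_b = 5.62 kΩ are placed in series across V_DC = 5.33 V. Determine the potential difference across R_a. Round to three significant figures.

Total series resistance ΣR = 82.5 + 5.62 = 88.12 kΩ.
V = V_DC · R/ΣR = 5.33 × 0.9362 = 4.990 V.

V ≈ 4.99 V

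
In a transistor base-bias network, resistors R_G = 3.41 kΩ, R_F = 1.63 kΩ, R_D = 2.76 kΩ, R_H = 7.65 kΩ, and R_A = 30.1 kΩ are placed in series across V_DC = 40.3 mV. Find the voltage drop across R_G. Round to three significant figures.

V ≈ 3.02 mV

ΣR = 3.41 + 1.63 + 2.76 + 7.65 + 30.1 = 45.55 kΩ.
By the voltage-divider rule, V = 40.3 × 3.410/45.55 = 3.017 mV.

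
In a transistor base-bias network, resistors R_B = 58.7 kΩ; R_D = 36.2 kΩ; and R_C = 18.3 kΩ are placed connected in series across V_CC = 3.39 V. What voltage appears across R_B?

ΣR = 58.7 + 36.2 + 18.3 = 113.2 kΩ.
By the voltage-divider rule, V = 3.39 × 58.70/113.2 = 1.758 V.

V ≈ 1.76 V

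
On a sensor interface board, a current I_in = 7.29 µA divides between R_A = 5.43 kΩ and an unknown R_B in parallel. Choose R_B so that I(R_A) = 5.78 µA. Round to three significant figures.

R_B ≈ 20.8 kΩ

In a two-way split, I_A/I_in = R_B/(R_A + R_B).
5.78/7.29 = R_B/(R_A + R_B) → R_B = R_A · (0.7929)/(1 − 0.7929) = 5.43 × 3.828 = 20.79 kΩ.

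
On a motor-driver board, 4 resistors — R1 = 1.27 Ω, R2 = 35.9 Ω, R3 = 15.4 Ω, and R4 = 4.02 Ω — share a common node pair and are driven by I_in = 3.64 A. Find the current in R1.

Conductances: ΣG = 1/1.27 + 1/35.9 + 1/15.4 + 1/4.02 = 1.129 (1/Ω).
Current divider: I(R1) = I_in · G_k/ΣG = 3.64 × (0.7874/1.129) = 3.64 × 0.6975 = 2.539 A.

I ≈ 2.54 A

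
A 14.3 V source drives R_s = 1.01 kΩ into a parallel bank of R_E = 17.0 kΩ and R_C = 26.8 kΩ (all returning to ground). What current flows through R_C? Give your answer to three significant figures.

I ≈ 0.486 mA

Equivalent of the parallel group: R_p = 10.40 kΩ.
V_A = 14.3 × 10.40/11.41 = 13.03 V.
Branch current I = V_A/R_C = 13.03/26.8 = 0.4864 mA.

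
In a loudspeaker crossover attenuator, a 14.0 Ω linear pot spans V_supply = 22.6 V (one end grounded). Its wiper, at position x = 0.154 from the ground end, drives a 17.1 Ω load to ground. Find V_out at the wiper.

The pot divides into 11.84 Ω above the wiper and 2.156 Ω below.
R_L loads the lower segment: effective lower R = 1.915 Ω.
Then V_out = V_supply · 1.915/(11.84 + 1.915) = 3.145 V.
(Unloaded: V_out = x·V_supply = 3.48 V.)

V_out ≈ 3.14 V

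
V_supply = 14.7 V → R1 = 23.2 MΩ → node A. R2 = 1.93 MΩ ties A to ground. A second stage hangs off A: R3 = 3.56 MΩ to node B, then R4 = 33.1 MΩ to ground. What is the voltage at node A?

Node A sees R2 in parallel with the series input of stage 2, R3 + R4 = 36.66 MΩ.
Effective lower resistance at A: R2 ‖ 36.66 = 1.833 MΩ.
V_A = 14.7 × 1.833/(23.2 + 1.833) = 1.077 V.

V_A ≈ 1.08 V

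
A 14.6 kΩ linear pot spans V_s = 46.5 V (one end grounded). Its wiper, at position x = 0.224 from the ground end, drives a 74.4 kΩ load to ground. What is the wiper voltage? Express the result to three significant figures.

Split the track: R_lower = x·R_p = 3.270 kΩ, R_upper = (1−x)·R_p = 11.33 kΩ.
R_L loads the lower segment: effective lower R = 3.133 kΩ.
V_out = 46.5 × 3.133/(11.33 + 3.133) = 10.07 V.

V_out ≈ 10.1 V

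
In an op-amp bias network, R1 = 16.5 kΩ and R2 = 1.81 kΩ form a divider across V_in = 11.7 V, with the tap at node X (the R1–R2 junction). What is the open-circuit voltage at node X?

With X open, the divider is unloaded: V_th = 11.7 × 1.81/18.31 = 1.157 V.

V_th ≈ 1.16 V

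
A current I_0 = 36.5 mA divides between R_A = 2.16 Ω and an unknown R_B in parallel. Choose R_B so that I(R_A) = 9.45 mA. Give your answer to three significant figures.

R_B ≈ 0.755 Ω

In a two-way split, I_A/I_0 = R_B/(R_A + R_B).
With f = 0.2589, R_B = R_A · f/(1−f) = 2.16 × 0.3494 = 0.7546 Ω.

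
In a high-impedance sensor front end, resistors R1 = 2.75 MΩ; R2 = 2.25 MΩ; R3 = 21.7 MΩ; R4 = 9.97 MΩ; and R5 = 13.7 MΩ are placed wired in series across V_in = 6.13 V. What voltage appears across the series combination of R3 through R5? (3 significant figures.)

V ≈ 5.52 V

Series total: ΣR = 2.75 + 2.25 + 21.7 + 9.97 + 13.7 = 50.37 MΩ.
R_{R3..R5} = 21.7 + 9.97 + 13.7 = 45.37 MΩ.
V = V_in · R/ΣR = 6.13 × 0.9007 = 5.522 V.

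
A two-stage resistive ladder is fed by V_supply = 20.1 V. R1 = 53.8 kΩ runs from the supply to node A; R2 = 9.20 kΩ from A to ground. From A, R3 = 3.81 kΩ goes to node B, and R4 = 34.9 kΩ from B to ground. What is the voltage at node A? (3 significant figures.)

Looking into the second stage from A: R3 + R4 = 38.71 kΩ appears in parallel with R2.
R2 ‖ (R3+R4) = 7.433 kΩ.
V_A = 20.1 × 7.433/(53.8 + 7.433) = 2.440 V.

V_A ≈ 2.44 V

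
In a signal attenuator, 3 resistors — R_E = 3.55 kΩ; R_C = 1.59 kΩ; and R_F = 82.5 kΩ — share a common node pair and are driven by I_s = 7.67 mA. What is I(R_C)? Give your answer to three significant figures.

ΣG = 1/3.55 + 1/1.59 + 1/82.5 = 0.9227.
R_C takes the fraction G_k/ΣG = 0.6289/0.9227 = 0.6816, so I = 7.67 × 0.6816 = 5.228 mA.

I ≈ 5.23 mA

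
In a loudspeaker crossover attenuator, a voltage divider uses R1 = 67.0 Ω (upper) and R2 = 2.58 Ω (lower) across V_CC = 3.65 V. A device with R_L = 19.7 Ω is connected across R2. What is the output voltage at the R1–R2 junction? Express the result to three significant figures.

First combine the lower leg with the load: R2 ‖ R_L = 2.281 Ω.
Then V_out = V_CC · R2'/(R1 + R2') = 3.65 × 2.281/69.28 = 0.1202 V.

V_out ≈ 0.120 V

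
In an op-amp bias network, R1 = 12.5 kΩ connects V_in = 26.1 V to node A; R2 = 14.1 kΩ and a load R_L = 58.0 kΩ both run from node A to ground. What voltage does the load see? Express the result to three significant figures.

First combine the lower leg with the load: R2 ‖ R_L = 11.34 kΩ.
Then V_out = V_in · R2'/(R1 + R2') = 26.1 × 11.34/23.84 = 12.42 V.

V_out ≈ 12.4 V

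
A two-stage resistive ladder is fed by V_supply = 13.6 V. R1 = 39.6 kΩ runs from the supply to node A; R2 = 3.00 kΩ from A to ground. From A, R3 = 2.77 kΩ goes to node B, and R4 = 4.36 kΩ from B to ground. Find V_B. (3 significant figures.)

V_B ≈ 0.421 V

Looking into the second stage from A: R3 + R4 = 7.130 kΩ appears in parallel with R2.
R2 ‖ (R3+R4) = 2.112 kΩ.
V_A = 13.6 × 2.112/(39.6 + 2.112) = 0.6885 V.
Then the unloaded second divider: V_B = V_A × R4/(R3+R4) = 0.6885 × 0.6115 = 0.4210 V.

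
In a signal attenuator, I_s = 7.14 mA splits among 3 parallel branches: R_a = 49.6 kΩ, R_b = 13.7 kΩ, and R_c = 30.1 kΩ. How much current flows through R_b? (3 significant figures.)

I ≈ 4.12 mA

ΣG = 1/49.6 + 1/13.7 + 1/30.1 = 0.1264.
R_b takes the fraction G_k/ΣG = 0.07299/0.1264 = 0.5776, so I = 7.14 × 0.5776 = 4.124 mA.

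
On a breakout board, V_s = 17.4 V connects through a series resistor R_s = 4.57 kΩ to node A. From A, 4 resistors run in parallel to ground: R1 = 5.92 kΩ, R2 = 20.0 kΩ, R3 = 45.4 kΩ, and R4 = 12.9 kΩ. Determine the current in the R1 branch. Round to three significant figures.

I ≈ 1.20 mA

Parallel bank: R_p = 1/(1/5.92 + 1/20.0 + 1/45.4 + 1/12.9) = 3.140 kΩ.
Node voltage V_A = V_s · R_p/(R_s + R_p) = 17.4 × 0.4073 = 7.086 V.
I(R1) = V_A / R1 = 7.086/5.92 = 1.197 mA.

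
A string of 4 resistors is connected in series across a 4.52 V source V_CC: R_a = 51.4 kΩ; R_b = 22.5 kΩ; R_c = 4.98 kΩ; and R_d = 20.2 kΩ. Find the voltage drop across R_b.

V ≈ 1.03 V

Series total: ΣR = 51.4 + 22.5 + 4.98 + 20.2 = 99.08 kΩ.
By the voltage-divider rule, V = 4.52 × 22.50/99.08 = 1.026 V.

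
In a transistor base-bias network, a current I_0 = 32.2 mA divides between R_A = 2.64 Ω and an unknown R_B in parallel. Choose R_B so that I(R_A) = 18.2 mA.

Two-branch current divider: I_A = I_0 · R_B/(R_A + R_B).
18.2/32.2 = R_B/(R_A + R_B) → R_B = R_A · (0.5652)/(1 − 0.5652) = 2.64 × 1.300 = 3.432 Ω.

R_B ≈ 3.43 Ω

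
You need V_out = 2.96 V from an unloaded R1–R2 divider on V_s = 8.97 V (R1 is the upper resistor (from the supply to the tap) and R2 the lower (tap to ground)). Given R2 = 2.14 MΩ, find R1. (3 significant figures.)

R1 ≈ 4.35 MΩ

V_out/V_s = R2/(R1+R2) = 0.3300.
Rearranging, R1 = R2·(1−k)/k = 2.14 × 2.030 = 4.345 MΩ.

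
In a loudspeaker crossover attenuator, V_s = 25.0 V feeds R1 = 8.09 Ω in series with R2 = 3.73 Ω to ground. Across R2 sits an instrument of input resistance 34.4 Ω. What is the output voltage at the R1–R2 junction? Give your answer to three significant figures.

R2 ‖ R_L = (3.73 × 34.4)/(3.73 + 34.4) = 3.365 Ω.
Then V_out = V_s · R2'/(R1 + R2') = 25.0 × 3.365/11.46 = 7.344 V.
(Unloaded it would be 7.89 V; the load pulls it down.)

V_out ≈ 7.34 V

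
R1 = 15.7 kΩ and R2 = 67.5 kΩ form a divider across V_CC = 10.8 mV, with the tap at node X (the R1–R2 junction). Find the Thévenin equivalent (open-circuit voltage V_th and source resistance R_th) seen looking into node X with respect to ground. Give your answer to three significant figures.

V_th ≈ 8.76 mV, R_th ≈ 12.7 kΩ

With X open, the divider is unloaded: V_th = 10.8 × 67.5/83.20 = 8.762 mV.
With V_CC suppressed (replaced by a short), R_th = R1 ‖ R2 = (15.70 × 67.5)/(15.70 + 67.5) = 12.74 kΩ.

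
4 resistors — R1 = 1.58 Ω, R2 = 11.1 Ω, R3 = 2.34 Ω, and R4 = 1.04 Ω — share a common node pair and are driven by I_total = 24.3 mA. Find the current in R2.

Total conductance ΣG = 1/1.58 + 1/11.1 + 1/2.34 + 1/1.04 = 2.112 (units of 1/Ω).
R2 takes the fraction G_k/ΣG = 0.09009/2.112 = 0.04266, so I = 24.3 × 0.04266 = 1.037 mA.

I ≈ 1.04 mA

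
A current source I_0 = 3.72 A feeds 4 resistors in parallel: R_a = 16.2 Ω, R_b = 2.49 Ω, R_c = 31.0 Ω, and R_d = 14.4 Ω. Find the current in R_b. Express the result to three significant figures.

I ≈ 2.64 A

Total conductance ΣG = 1/16.2 + 1/2.49 + 1/31.0 + 1/14.4 = 0.5650 (units of 1/Ω).
By the current-divider rule, I = I_0 · G_k/ΣG = 3.72 × 0.7108 = 2.644 A.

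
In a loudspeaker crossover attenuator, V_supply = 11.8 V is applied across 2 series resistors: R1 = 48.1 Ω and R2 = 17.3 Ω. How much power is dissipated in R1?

ΣR = 65.40 Ω → I = 11.8/65.40 = 0.1804 A.
P(R1) = I²·R1 = (0.1804)² × 48.1 = 1.566 W.

P ≈ 1.57 W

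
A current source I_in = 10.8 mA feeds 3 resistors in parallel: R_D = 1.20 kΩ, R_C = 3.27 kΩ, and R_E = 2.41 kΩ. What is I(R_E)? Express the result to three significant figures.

I ≈ 2.88 mA

Conductances: ΣG = 1/1.20 + 1/3.27 + 1/2.41 = 1.554 (1/kΩ).
Current divider: I(R_E) = I_in · G_k/ΣG = 10.8 × (0.4149/1.554) = 10.8 × 0.2670 = 2.884 mA.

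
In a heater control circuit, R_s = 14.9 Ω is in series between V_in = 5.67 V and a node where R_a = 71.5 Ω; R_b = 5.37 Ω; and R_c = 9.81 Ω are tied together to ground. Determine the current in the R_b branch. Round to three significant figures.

I ≈ 0.192 A

Equivalent of the parallel group: R_p = 3.310 Ω.
V_A by voltage divider: V_A = 5.67 × 3.310/(14.9 + 3.310) = 1.031 V.
I(R_b) = V_A / R_b = 1.031/5.37 = 0.1919 A.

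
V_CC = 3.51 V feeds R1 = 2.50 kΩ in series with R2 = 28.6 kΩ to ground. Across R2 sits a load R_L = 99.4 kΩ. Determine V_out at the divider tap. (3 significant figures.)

V_out ≈ 3.15 V

The load sits in parallel with R2, giving an effective lower resistance R2' = R2·R_L/(R2+R_L) = 22.21 kΩ.
Voltage divider with the loaded lower leg: V_out = 3.51 × 22.21/(2.50 + 22.21) = 3.51 × 0.8988 = 3.155 V.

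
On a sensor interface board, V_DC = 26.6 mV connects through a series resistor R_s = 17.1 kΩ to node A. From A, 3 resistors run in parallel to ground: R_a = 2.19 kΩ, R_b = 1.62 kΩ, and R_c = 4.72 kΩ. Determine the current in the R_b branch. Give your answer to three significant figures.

Parallel bank: R_p = 1/(1/2.19 + 1/1.62 + 1/4.72) = 0.7777 kΩ.
V_A by voltage divider: V_A = 26.6 × 0.7777/(17.1 + 0.7777) = 1.157 mV.
Branch current I = V_A/R_b = 1.157/1.62 = 0.7143 µA.

I ≈ 0.714 µA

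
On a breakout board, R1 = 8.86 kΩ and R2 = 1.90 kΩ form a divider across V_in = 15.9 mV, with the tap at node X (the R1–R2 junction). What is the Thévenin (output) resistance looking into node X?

R_th ≈ 1.56 kΩ

Looking into X with the source shorted: R_th = R1·R2/(R1+R2) = 8.860 × 1.90/10.76 = 1.564 kΩ.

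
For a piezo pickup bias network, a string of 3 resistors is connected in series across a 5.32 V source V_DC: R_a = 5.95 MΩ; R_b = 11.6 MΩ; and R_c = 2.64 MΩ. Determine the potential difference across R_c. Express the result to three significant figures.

ΣR = 5.95 + 11.6 + 2.64 = 20.19 MΩ.
Voltage divider: V = V_DC · (2.640 / 20.19) = 5.32 × 0.1308 = 0.6956 V.

V ≈ 0.696 V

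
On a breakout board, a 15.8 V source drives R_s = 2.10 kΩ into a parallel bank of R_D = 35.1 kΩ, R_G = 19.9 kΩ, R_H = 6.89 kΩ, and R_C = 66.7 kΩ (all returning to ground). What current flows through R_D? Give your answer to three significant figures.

I ≈ 0.300 mA

Combine the parallel branches: R_p = (1/35.1 + 1/19.9 + 1/6.89 + 1/66.7)⁻¹ = 4.186 kΩ.
V_A by voltage divider: V_A = 15.8 × 4.186/(2.10 + 4.186) = 10.52 V.
Branch current I = V_A/R_D = 10.52/35.1 = 0.2998 mA.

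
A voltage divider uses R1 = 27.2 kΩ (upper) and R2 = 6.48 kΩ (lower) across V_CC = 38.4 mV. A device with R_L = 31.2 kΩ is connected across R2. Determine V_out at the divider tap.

R2 ‖ R_L = (6.48 × 31.2)/(6.48 + 31.2) = 5.366 kΩ.
Now apply the divider: V_out = 38.4 × 0.1648 = 6.327 mV.

V_out ≈ 6.33 mV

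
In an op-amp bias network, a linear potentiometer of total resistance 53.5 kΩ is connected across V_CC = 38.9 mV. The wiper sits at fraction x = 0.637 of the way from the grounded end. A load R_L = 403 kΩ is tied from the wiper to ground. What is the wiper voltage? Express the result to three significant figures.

Lower segment x·R_p = 34.08 kΩ; upper segment (1−x)·R_p = 19.42 kΩ.
Lower segment in parallel with the load: 34.08 ‖ 403 = 31.42 kΩ.
V_out = 38.9 × 31.42/(19.42 + 31.42) = 24.04 mV.
(Unloaded: V_out = x·V_CC = 24.8 mV.)

V_out ≈ 24.0 mV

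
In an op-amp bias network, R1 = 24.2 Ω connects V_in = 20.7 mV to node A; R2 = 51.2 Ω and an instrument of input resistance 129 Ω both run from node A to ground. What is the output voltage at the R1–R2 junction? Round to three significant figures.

First combine the lower leg with the load: R2 ‖ R_L = 36.65 Ω.
Now apply the divider: V_out = 20.7 × 0.6023 = 12.47 mV.
(Unloaded it would be 14.1 mV; the load pulls it down.)

V_out ≈ 12.5 mV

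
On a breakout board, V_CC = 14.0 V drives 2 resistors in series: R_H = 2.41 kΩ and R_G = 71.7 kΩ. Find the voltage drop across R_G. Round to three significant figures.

V ≈ 13.5 V

ΣR = 2.41 + 71.7 = 74.11 kΩ.
By the voltage-divider rule, V = 14.0 × 71.70/74.11 = 13.54 V.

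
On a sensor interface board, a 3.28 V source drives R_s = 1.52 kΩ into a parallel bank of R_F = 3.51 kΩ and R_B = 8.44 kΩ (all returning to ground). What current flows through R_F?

I ≈ 0.579 mA

Combine the parallel branches: R_p = (1/3.51 + 1/8.44)⁻¹ = 2.479 kΩ.
V_A = 3.28 × 2.479/3.999 = 2.033 V.
Branch current I = V_A/R_F = 2.033/3.51 = 0.5793 mA.
(Equivalently: I_total = 0.8202 mA, then current-divider fraction G_k/ΣG = 0.7063.)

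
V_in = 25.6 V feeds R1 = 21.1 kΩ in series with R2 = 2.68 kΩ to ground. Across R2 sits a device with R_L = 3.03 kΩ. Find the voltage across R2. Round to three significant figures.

V_out ≈ 1.62 V

The load sits in parallel with R2, giving an effective lower resistance R2' = R2·R_L/(R2+R_L) = 1.422 kΩ.
Then V_out = V_in · R2'/(R1 + R2') = 25.6 × 1.422/22.52 = 1.616 V.
(Unloaded it would be 2.89 V; the load pulls it down.)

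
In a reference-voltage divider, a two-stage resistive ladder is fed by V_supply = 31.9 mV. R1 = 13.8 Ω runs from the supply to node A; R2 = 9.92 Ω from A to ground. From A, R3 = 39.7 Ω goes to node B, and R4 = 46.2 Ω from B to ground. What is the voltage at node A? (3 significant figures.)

V_A ≈ 12.5 mV

Node A sees R2 in parallel with the series input of stage 2, R3 + R4 = 85.90 Ω.
Effective lower resistance at A: R2 ‖ 85.90 = 8.893 Ω.
V_A = 31.9 × 8.893/(13.8 + 8.893) = 12.50 mV.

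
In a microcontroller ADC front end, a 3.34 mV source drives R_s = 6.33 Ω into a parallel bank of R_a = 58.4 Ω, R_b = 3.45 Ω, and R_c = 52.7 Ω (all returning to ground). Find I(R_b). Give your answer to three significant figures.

I ≈ 0.316 mA

Equivalent of the parallel group: R_p = 3.068 Ω.
Node voltage V_A = V_supply · R_p/(R_s + R_p) = 3.34 × 0.3264 = 1.090 mV.
Branch current I = V_A/R_b = 1.090/3.45 = 0.3160 mA.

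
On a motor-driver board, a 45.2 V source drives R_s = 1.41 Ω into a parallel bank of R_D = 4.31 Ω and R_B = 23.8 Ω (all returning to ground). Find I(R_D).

Parallel bank: R_p = 1/(1/4.31 + 1/23.8) = 3.649 Ω.
V_A by voltage divider: V_A = 45.2 × 3.649/(1.41 + 3.649) = 32.60 V.
I(R_D) = V_A / R_D = 32.60/4.31 = 7.564 A.
(Check via current divider: I_total = 8.934 A; share G_k/ΣG = 0.8467 → same result.)

I ≈ 7.56 A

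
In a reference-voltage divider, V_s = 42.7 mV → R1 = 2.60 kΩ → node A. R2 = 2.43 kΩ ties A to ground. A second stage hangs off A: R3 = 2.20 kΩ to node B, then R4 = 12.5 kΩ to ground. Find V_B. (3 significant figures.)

V_B ≈ 16.2 mV

Node A sees R2 in parallel with the series input of stage 2, R3 + R4 = 14.70 kΩ.
Effective lower resistance at A: R2 ‖ 14.70 = 2.085 kΩ.
V_A = 42.7 × 2.085/(2.60 + 2.085) = 19.00 mV.
V_B = V_A × 0.8503 = 16.16 mV.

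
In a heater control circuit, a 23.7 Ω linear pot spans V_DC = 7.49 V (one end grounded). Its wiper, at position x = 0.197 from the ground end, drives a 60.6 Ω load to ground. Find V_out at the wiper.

Split the track: R_lower = x·R_p = 4.669 Ω, R_upper = (1−x)·R_p = 19.03 Ω.
(x·R_p) ‖ R_L = 4.335 Ω.
Loaded-divider output: V_out = 7.49 × 0.1855 = 1.390 V.

V_out ≈ 1.39 V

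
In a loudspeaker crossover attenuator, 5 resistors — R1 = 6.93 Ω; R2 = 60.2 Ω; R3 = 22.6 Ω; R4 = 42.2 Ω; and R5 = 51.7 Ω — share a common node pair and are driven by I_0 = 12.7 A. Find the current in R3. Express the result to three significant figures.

Total conductance ΣG = 1/6.93 + 1/60.2 + 1/22.6 + 1/42.2 + 1/51.7 = 0.2482 (units of 1/Ω).
R3 takes the fraction G_k/ΣG = 0.04425/0.2482 = 0.1783, so I = 12.7 × 0.1783 = 2.264 A.

I ≈ 2.26 A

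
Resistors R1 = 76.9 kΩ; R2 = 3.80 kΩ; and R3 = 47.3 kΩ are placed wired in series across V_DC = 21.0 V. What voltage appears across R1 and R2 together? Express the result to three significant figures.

Total series resistance ΣR = 76.9 + 3.80 + 47.3 = 128.0 kΩ.
R_{R1..R2} = 76.9 + 3.80 = 80.70 kΩ.
V = V_DC · R/ΣR = 21.0 × 0.6305 = 13.24 V.

V ≈ 13.2 V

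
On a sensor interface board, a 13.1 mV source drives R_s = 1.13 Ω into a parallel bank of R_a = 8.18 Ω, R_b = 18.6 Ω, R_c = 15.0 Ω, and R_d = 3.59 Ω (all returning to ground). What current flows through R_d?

Parallel bank: R_p = 1/(1/8.18 + 1/18.6 + 1/15.0 + 1/3.59) = 1.919 Ω.
V_A = 13.1 × 1.919/3.049 = 8.244 mV.
I(R_d) = V_A / R_d = 8.244/3.59 = 2.296 mA.

I ≈ 2.30 mA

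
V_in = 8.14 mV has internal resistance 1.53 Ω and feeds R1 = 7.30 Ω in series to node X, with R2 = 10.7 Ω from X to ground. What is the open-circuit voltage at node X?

R1' = 1.53 + 7.30 = 8.830 Ω (source resistance + R1).
With X open, the divider is unloaded: V_th = 8.14 × 10.7/19.53 = 4.460 mV.

V_th ≈ 4.46 mV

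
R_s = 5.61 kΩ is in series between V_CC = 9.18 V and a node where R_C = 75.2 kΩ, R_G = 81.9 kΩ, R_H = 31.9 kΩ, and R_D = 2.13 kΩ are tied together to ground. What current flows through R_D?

Parallel bank: R_p = 1/(1/75.2 + 1/81.9 + 1/31.9 + 1/2.13) = 1.900 kΩ.
V_A = 9.18 × 1.900/7.510 = 2.322 V.
Branch current I = V_A/R_D = 2.322/2.13 = 1.090 mA.
(Equivalently: I_total = 1.222 mA, then current-divider fraction G_k/ΣG = 0.8920.)

I ≈ 1.09 mA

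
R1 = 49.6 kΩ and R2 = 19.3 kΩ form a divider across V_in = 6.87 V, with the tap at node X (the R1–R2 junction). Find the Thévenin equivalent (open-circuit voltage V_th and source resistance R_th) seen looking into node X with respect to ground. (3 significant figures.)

With X open, the divider is unloaded: V_th = 6.87 × 19.3/68.90 = 1.924 V.
With V_in suppressed (replaced by a short), R_th = R1 ‖ R2 = (49.60 × 19.3)/(49.60 + 19.3) = 13.89 kΩ.

V_th ≈ 1.92 V, R_th ≈ 13.9 kΩ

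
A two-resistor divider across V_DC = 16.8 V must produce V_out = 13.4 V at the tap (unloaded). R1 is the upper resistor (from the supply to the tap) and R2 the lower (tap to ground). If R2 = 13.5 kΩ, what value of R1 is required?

R1 ≈ 3.43 kΩ

Required fraction k = V_out/V_DC = 0.7976.
R1 = R2·(1/k − 1) = 13.5 × 0.2537 = 3.425 kΩ.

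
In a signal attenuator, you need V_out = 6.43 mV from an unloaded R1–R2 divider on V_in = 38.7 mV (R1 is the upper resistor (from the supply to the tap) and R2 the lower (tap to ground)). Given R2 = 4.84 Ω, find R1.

The divider ratio is R2/(R1+R2) = 6.43/38.7 = 0.1661.
So R1 = R2 · (V_in/V_out − 1) = 4.84 × (38.7/6.43 − 1) = 4.84 × 5.019 = 24.29 Ω.

R1 ≈ 24.3 Ω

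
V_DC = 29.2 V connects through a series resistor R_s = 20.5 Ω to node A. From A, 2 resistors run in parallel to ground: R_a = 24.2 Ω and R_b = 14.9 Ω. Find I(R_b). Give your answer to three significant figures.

Parallel bank: R_p = 1/(1/24.2 + 1/14.9) = 9.222 Ω.
V_A by voltage divider: V_A = 29.2 × 9.222/(20.5 + 9.222) = 9.060 V.
Branch current I = V_A/R_b = 9.060/14.9 = 0.6081 A.

I ≈ 0.608 A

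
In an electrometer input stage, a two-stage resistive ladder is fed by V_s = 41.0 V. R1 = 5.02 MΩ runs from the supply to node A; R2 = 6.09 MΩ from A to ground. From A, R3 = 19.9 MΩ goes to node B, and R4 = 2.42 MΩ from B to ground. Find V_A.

The second stage (R3 + R4 = 22.32 MΩ) loads node A in parallel with R2.
R2 ‖ (R3+R4) = 4.785 MΩ.
First divider: V_A = V_s · 4.785/(5.02 + 4.785) = 20.01 V.

V_A ≈ 20.0 V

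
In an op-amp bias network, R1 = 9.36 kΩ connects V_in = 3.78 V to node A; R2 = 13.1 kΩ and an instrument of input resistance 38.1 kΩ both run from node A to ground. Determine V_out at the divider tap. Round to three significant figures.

V_out ≈ 1.93 V

First combine the lower leg with the load: R2 ‖ R_L = 9.748 kΩ.
Now apply the divider: V_out = 3.78 × 0.5102 = 1.928 V.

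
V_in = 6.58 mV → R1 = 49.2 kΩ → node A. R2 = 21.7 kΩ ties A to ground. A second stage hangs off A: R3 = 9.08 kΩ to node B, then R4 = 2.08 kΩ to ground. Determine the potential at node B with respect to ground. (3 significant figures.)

V_B ≈ 0.160 mV

The second stage (R3 + R4 = 11.16 kΩ) loads node A in parallel with R2.
R2 ‖ (R3+R4) = 7.370 kΩ.
V_A = 6.58 × 7.370/(49.2 + 7.370) = 0.8572 mV.
V_B = V_A × 0.1864 = 0.1598 mV.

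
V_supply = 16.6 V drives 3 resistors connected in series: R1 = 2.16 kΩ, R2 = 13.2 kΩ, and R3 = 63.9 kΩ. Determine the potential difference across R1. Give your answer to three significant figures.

V ≈ 0.452 V

Total series resistance ΣR = 2.16 + 13.2 + 63.9 = 79.26 kΩ.
V = V_supply · R/ΣR = 16.6 × 0.02725 = 0.4524 V.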